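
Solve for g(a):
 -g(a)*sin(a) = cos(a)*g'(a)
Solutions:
 g(a) = C1*cos(a)


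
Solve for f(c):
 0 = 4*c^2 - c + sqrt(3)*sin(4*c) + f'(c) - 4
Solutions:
 f(c) = C1 - 4*c^3/3 + c^2/2 + 4*c + sqrt(3)*cos(4*c)/4


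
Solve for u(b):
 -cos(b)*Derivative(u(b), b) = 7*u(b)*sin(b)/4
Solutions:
 u(b) = C1*cos(b)^(7/4)


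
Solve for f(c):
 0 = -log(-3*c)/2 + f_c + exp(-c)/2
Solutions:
 f(c) = C1 + c*log(-c)/2 + c*(-1 + log(3))/2 + exp(-c)/2


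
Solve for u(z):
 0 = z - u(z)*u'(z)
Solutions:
 u(z) = -sqrt(C1 + z^2)
 u(z) = sqrt(C1 + z^2)


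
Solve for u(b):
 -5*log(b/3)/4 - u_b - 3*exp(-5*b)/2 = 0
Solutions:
 u(b) = C1 - 5*b*log(b)/4 + 5*b*(1 + log(3))/4 + 3*exp(-5*b)/10


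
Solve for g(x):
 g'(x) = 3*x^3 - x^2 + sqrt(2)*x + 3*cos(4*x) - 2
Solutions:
 g(x) = C1 + 3*x^4/4 - x^3/3 + sqrt(2)*x^2/2 - 2*x + 3*sin(4*x)/4


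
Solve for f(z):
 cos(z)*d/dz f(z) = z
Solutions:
 f(z) = C1 + Integral(z/cos(z), z)


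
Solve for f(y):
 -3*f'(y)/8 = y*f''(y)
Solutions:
 f(y) = C1 + C2*y^(5/8)


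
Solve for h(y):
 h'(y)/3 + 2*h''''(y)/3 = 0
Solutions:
 h(y) = C1 + C4*exp(-2^(2/3)*y/2) + (C2*sin(2^(2/3)*sqrt(3)*y/4) + C3*cos(2^(2/3)*sqrt(3)*y/4))*exp(2^(2/3)*y/4)


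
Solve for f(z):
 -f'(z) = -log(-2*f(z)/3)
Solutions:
 -Integral(1/(log(-_y) - log(3) + log(2)), (_y, f(z))) = C1 - z


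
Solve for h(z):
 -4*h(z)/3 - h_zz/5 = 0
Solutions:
 h(z) = C1*sin(2*sqrt(15)*z/3) + C2*cos(2*sqrt(15)*z/3)


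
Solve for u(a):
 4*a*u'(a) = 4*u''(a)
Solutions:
 u(a) = C1 + C2*erfi(sqrt(2)*a/2)


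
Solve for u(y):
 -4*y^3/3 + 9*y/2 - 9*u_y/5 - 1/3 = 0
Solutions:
 u(y) = C1 - 5*y^4/27 + 5*y^2/4 - 5*y/27


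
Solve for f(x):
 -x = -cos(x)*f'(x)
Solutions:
 f(x) = C1 + Integral(x/cos(x), x)


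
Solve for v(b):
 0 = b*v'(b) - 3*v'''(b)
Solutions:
 v(b) = C1 + Integral(C2*airyai(3^(2/3)*b/3) + C3*airybi(3^(2/3)*b/3), b)


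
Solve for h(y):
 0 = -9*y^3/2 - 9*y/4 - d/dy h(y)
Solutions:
 h(y) = C1 - 9*y^4/8 - 9*y^2/8


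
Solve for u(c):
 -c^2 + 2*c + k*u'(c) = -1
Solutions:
 u(c) = C1 + c^3/(3*k) - c^2/k - c/k


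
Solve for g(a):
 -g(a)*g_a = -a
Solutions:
 g(a) = -sqrt(C1 + a^2)
 g(a) = sqrt(C1 + a^2)


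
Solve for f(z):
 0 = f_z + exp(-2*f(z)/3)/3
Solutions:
 f(z) = 3*log(-sqrt(C1 - z)) - 3*log(3) + 3*log(2)/2
 f(z) = 3*log(C1 - z)/2 - 3*log(3) + 3*log(2)/2


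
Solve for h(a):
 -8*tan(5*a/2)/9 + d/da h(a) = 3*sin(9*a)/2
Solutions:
 h(a) = C1 - 16*log(cos(5*a/2))/45 - cos(9*a)/6


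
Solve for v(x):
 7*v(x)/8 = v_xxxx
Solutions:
 v(x) = C1*exp(-14^(1/4)*x/2) + C2*exp(14^(1/4)*x/2) + C3*sin(14^(1/4)*x/2) + C4*cos(14^(1/4)*x/2)


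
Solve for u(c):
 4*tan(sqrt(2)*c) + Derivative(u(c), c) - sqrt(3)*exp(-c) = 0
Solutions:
 u(c) = C1 - sqrt(2)*log(tan(sqrt(2)*c)^2 + 1) - sqrt(3)*exp(-c)


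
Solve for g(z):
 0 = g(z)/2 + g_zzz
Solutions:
 g(z) = C3*exp(-2^(2/3)*z/2) + (C1*sin(2^(2/3)*sqrt(3)*z/4) + C2*cos(2^(2/3)*sqrt(3)*z/4))*exp(2^(2/3)*z/4)


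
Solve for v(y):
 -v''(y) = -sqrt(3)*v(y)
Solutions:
 v(y) = C1*exp(-3^(1/4)*y) + C2*exp(3^(1/4)*y)


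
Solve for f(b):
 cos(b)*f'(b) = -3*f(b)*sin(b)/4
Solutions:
 f(b) = C1*cos(b)^(3/4)


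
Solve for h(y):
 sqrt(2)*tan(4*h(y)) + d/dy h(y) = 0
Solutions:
 h(y) = -asin(C1*exp(-4*sqrt(2)*y))/4 + pi/4
 h(y) = asin(C1*exp(-4*sqrt(2)*y))/4


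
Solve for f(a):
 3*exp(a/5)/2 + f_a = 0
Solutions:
 f(a) = C1 - 15*exp(a/5)/2


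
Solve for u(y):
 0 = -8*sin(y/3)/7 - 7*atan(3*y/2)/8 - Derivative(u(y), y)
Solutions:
 u(y) = C1 - 7*y*atan(3*y/2)/8 + 7*log(9*y^2 + 4)/24 + 24*cos(y/3)/7


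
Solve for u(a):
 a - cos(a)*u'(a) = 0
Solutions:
 u(a) = C1 + Integral(a/cos(a), a)


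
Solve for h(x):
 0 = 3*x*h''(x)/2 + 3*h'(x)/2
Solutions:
 h(x) = C1 + C2*log(x)


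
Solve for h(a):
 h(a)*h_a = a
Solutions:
 h(a) = -sqrt(C1 + a^2)
 h(a) = sqrt(C1 + a^2)


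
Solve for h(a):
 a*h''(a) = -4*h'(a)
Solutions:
 h(a) = C1 + C2/a^3


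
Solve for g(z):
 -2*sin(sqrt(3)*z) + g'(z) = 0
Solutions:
 g(z) = C1 - 2*sqrt(3)*cos(sqrt(3)*z)/3


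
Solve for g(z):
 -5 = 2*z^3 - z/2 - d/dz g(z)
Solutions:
 g(z) = C1 + z^4/2 - z^2/4 + 5*z


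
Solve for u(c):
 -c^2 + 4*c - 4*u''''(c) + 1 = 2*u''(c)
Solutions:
 u(c) = C1 + C2*c + C3*sin(sqrt(2)*c/2) + C4*cos(sqrt(2)*c/2) - c^4/24 + c^3/3 + 5*c^2/4


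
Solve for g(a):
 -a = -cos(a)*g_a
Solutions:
 g(a) = C1 + Integral(a/cos(a), a)


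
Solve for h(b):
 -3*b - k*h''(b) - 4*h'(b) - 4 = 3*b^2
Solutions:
 h(b) = C1 + C2*exp(-4*b/k) - b^3/4 + 3*b^2*k/16 - 3*b^2/8 - 3*b*k^2/32 + 3*b*k/16 - b


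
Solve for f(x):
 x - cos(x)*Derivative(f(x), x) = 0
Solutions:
 f(x) = C1 + Integral(x/cos(x), x)


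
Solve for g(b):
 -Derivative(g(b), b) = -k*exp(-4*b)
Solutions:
 g(b) = C1 - k*exp(-4*b)/4


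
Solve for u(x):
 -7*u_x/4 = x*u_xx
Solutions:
 u(x) = C1 + C2/x^(3/4)


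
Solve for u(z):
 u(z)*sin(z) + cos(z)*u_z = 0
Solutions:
 u(z) = C1*cos(z)


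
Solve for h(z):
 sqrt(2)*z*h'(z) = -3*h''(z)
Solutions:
 h(z) = C1 + C2*erf(2^(3/4)*sqrt(3)*z/6)


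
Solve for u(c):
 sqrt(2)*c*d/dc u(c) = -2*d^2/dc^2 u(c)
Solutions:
 u(c) = C1 + C2*erf(2^(1/4)*c/2)


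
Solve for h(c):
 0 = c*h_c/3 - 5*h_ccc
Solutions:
 h(c) = C1 + Integral(C2*airyai(15^(2/3)*c/15) + C3*airybi(15^(2/3)*c/15), c)


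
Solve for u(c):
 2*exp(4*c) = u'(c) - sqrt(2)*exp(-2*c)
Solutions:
 u(c) = C1 + exp(4*c)/2 - sqrt(2)*exp(-2*c)/2


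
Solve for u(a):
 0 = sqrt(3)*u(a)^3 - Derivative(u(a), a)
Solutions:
 u(a) = -sqrt(2)*sqrt(-1/(C1 + sqrt(3)*a))/2
 u(a) = sqrt(2)*sqrt(-1/(C1 + sqrt(3)*a))/2


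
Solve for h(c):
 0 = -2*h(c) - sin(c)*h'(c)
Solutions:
 h(c) = C1*(cos(c) + 1)/(cos(c) - 1)


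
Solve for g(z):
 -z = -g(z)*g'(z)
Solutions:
 g(z) = -sqrt(C1 + z^2)
 g(z) = sqrt(C1 + z^2)


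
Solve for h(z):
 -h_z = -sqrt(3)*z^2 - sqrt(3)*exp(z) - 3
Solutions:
 h(z) = C1 + sqrt(3)*z^3/3 + 3*z + sqrt(3)*exp(z)


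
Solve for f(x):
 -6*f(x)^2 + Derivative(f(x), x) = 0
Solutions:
 f(x) = -1/(C1 + 6*x)


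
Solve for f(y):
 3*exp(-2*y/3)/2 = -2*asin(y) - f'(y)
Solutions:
 f(y) = C1 - 2*y*asin(y) - 2*sqrt(1 - y^2) + 9*exp(-2*y/3)/4


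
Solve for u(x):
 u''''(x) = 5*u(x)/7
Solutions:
 u(x) = C1*exp(-5^(1/4)*7^(3/4)*x/7) + C2*exp(5^(1/4)*7^(3/4)*x/7) + C3*sin(5^(1/4)*7^(3/4)*x/7) + C4*cos(5^(1/4)*7^(3/4)*x/7)


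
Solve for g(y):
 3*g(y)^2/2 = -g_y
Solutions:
 g(y) = 2/(C1 + 3*y)


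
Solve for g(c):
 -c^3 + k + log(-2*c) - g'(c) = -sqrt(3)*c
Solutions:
 g(c) = C1 - c^4/4 + sqrt(3)*c^2/2 + c*(k - 1 + log(2)) + c*log(-c)


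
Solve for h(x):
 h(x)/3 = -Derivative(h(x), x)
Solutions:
 h(x) = C1*exp(-x/3)


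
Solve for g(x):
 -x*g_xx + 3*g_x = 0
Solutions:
 g(x) = C1 + C2*x^4


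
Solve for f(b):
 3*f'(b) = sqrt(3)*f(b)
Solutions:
 f(b) = C1*exp(sqrt(3)*b/3)


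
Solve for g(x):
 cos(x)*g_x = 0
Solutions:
 g(x) = C1


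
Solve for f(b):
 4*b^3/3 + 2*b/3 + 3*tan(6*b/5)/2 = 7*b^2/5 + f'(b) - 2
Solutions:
 f(b) = C1 + b^4/3 - 7*b^3/15 + b^2/3 + 2*b - 5*log(cos(6*b/5))/4


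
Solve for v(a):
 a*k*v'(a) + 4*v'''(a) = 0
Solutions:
 v(a) = C1 + Integral(C2*airyai(2^(1/3)*a*(-k)^(1/3)/2) + C3*airybi(2^(1/3)*a*(-k)^(1/3)/2), a)


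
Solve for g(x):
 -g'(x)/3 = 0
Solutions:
 g(x) = C1


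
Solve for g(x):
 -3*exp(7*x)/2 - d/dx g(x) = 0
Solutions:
 g(x) = C1 - 3*exp(7*x)/14


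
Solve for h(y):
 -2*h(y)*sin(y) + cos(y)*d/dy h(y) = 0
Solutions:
 h(y) = C1/cos(y)^2


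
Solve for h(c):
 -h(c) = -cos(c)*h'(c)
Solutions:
 h(c) = C1*sqrt(sin(c) + 1)/sqrt(sin(c) - 1)


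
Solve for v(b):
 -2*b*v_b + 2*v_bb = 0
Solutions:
 v(b) = C1 + C2*erfi(sqrt(2)*b/2)


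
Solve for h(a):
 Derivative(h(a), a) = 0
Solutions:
 h(a) = C1


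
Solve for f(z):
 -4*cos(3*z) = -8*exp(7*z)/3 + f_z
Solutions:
 f(z) = C1 + 8*exp(7*z)/21 - 4*sin(3*z)/3


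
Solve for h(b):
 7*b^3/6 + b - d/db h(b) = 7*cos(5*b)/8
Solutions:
 h(b) = C1 + 7*b^4/24 + b^2/2 - 7*sin(5*b)/40


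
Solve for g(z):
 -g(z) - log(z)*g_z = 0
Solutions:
 g(z) = C1*exp(-li(z))


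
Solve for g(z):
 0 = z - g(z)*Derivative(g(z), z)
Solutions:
 g(z) = -sqrt(C1 + z^2)
 g(z) = sqrt(C1 + z^2)


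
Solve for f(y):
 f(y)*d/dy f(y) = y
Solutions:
 f(y) = -sqrt(C1 + y^2)
 f(y) = sqrt(C1 + y^2)


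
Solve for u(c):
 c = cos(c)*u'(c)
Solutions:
 u(c) = C1 + Integral(c/cos(c), c)


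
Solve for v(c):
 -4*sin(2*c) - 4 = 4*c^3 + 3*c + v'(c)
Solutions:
 v(c) = C1 - c^4 - 3*c^2/2 - 4*c + 2*cos(2*c)


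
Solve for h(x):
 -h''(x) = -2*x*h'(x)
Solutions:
 h(x) = C1 + C2*erfi(x)


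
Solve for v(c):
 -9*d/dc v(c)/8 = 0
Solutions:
 v(c) = C1


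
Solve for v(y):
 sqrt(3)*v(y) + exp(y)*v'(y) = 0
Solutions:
 v(y) = C1*exp(sqrt(3)*exp(-y))


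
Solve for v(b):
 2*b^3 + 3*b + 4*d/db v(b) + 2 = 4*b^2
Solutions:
 v(b) = C1 - b^4/8 + b^3/3 - 3*b^2/8 - b/2


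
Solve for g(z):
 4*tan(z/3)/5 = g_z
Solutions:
 g(z) = C1 - 12*log(cos(z/3))/5


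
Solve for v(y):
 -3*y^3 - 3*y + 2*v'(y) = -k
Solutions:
 v(y) = C1 - k*y/2 + 3*y^4/8 + 3*y^2/4


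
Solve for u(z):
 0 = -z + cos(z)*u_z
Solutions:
 u(z) = C1 + Integral(z/cos(z), z)


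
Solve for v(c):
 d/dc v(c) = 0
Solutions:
 v(c) = C1


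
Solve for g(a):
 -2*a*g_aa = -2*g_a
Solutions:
 g(a) = C1 + C2*a^2


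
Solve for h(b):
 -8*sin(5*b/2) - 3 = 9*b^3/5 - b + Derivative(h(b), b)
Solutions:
 h(b) = C1 - 9*b^4/20 + b^2/2 - 3*b + 16*cos(5*b/2)/5


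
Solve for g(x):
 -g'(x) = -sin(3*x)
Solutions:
 g(x) = C1 - cos(3*x)/3


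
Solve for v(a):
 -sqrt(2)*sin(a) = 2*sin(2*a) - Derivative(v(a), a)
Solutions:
 v(a) = C1 + 2*sin(a)^2 - sqrt(2)*cos(a)


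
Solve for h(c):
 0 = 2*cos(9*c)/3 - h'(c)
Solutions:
 h(c) = C1 + 2*sin(9*c)/27


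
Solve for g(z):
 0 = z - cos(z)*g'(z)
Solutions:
 g(z) = C1 + Integral(z/cos(z), z)


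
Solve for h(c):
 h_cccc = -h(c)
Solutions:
 h(c) = (C1*sin(sqrt(2)*c/2) + C2*cos(sqrt(2)*c/2))*exp(-sqrt(2)*c/2) + (C3*sin(sqrt(2)*c/2) + C4*cos(sqrt(2)*c/2))*exp(sqrt(2)*c/2)


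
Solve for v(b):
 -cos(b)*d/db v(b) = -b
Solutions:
 v(b) = C1 + Integral(b/cos(b), b)


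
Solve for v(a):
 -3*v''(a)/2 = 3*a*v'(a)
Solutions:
 v(a) = C1 + C2*erf(a)


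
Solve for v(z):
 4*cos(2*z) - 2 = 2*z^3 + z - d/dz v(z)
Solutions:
 v(z) = C1 + z^4/2 + z^2/2 + 2*z - 2*sin(2*z)


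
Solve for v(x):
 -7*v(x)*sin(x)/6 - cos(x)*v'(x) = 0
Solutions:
 v(x) = C1*cos(x)^(7/6)


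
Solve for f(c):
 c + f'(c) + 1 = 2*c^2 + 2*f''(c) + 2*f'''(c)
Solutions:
 f(c) = C1 + C2*exp(c*(-1 + sqrt(3))/2) + C3*exp(-c*(1 + sqrt(3))/2) + 2*c^3/3 + 7*c^2/2 + 21*c


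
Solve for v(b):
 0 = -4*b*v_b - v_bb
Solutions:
 v(b) = C1 + C2*erf(sqrt(2)*b)


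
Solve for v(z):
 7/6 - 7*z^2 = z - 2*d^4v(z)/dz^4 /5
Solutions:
 v(z) = C1 + C2*z + C3*z^2 + C4*z^3 + 7*z^6/144 + z^5/48 - 35*z^4/288


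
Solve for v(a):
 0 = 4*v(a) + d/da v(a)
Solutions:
 v(a) = C1*exp(-4*a)


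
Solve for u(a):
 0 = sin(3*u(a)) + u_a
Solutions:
 u(a) = -acos((-C1 - exp(6*a))/(C1 - exp(6*a)))/3 + 2*pi/3
 u(a) = acos((-C1 - exp(6*a))/(C1 - exp(6*a)))/3


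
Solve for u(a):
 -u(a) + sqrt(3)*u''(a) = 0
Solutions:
 u(a) = C1*exp(-3^(3/4)*a/3) + C2*exp(3^(3/4)*a/3)


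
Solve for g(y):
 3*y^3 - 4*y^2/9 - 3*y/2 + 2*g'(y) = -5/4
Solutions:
 g(y) = C1 - 3*y^4/8 + 2*y^3/27 + 3*y^2/8 - 5*y/8


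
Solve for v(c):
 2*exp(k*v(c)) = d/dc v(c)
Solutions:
 v(c) = Piecewise((log(-1/(C1*k + 2*c*k))/k, Ne(k, 0)), (nan, True))
 v(c) = Piecewise((C1 + 2*c, Eq(k, 0)), (nan, True))


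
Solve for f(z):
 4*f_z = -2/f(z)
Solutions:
 f(z) = -sqrt(C1 - z)
 f(z) = sqrt(C1 - z)


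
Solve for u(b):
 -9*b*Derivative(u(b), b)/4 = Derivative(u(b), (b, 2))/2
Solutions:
 u(b) = C1 + C2*erf(3*b/2)


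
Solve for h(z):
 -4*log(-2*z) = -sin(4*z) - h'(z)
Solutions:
 h(z) = C1 + 4*z*log(-z) - 4*z + 4*z*log(2) + cos(4*z)/4


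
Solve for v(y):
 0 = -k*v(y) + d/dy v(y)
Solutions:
 v(y) = C1*exp(k*y)


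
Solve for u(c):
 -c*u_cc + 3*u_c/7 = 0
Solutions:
 u(c) = C1 + C2*c^(10/7)


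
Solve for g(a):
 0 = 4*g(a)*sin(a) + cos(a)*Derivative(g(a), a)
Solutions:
 g(a) = C1*cos(a)^4


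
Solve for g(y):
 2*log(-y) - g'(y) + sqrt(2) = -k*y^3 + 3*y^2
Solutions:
 g(y) = C1 + k*y^4/4 - y^3 + 2*y*log(-y) + y*(-2 + sqrt(2))


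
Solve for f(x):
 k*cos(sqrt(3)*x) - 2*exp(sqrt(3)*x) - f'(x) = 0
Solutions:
 f(x) = C1 + sqrt(3)*k*sin(sqrt(3)*x)/3 - 2*sqrt(3)*exp(sqrt(3)*x)/3


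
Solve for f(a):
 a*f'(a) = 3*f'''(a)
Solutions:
 f(a) = C1 + Integral(C2*airyai(3^(2/3)*a/3) + C3*airybi(3^(2/3)*a/3), a)


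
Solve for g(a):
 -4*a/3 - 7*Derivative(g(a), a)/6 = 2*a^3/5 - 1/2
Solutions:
 g(a) = C1 - 3*a^4/35 - 4*a^2/7 + 3*a/7


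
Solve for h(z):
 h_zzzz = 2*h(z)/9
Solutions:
 h(z) = C1*exp(-2^(1/4)*sqrt(3)*z/3) + C2*exp(2^(1/4)*sqrt(3)*z/3) + C3*sin(2^(1/4)*sqrt(3)*z/3) + C4*cos(2^(1/4)*sqrt(3)*z/3)


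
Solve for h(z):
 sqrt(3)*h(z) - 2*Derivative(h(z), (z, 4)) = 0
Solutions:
 h(z) = C1*exp(-2^(3/4)*3^(1/8)*z/2) + C2*exp(2^(3/4)*3^(1/8)*z/2) + C3*sin(2^(3/4)*3^(1/8)*z/2) + C4*cos(2^(3/4)*3^(1/8)*z/2)


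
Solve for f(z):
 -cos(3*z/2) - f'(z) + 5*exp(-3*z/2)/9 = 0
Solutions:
 f(z) = C1 - 2*sin(3*z/2)/3 - 10*exp(-3*z/2)/27


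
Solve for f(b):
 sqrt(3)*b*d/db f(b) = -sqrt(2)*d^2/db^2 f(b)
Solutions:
 f(b) = C1 + C2*erf(6^(1/4)*b/2)


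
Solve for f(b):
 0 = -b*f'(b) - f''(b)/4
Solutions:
 f(b) = C1 + C2*erf(sqrt(2)*b)


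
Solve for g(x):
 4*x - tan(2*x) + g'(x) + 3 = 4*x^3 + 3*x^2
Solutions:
 g(x) = C1 + x^4 + x^3 - 2*x^2 - 3*x - log(cos(2*x))/2


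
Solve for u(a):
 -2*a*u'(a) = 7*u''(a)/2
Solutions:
 u(a) = C1 + C2*erf(sqrt(14)*a/7)


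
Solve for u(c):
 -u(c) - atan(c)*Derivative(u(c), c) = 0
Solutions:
 u(c) = C1*exp(-Integral(1/atan(c), c))


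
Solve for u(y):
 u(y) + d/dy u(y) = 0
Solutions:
 u(y) = C1*exp(-y)


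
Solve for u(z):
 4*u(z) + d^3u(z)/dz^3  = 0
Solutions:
 u(z) = C3*exp(-2^(2/3)*z) + (C1*sin(2^(2/3)*sqrt(3)*z/2) + C2*cos(2^(2/3)*sqrt(3)*z/2))*exp(2^(2/3)*z/2)


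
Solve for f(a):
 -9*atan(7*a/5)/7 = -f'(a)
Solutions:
 f(a) = C1 + 9*a*atan(7*a/5)/7 - 45*log(49*a^2 + 25)/98


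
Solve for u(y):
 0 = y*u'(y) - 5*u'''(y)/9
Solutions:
 u(y) = C1 + Integral(C2*airyai(15^(2/3)*y/5) + C3*airybi(15^(2/3)*y/5), y)


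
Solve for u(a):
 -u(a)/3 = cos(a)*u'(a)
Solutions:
 u(a) = C1*(sin(a) - 1)^(1/6)/(sin(a) + 1)^(1/6)


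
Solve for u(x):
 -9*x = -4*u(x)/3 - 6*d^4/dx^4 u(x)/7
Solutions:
 u(x) = 27*x/4 + (C1*sin(2^(3/4)*sqrt(3)*7^(1/4)*x/6) + C2*cos(2^(3/4)*sqrt(3)*7^(1/4)*x/6))*exp(-2^(3/4)*sqrt(3)*7^(1/4)*x/6) + (C3*sin(2^(3/4)*sqrt(3)*7^(1/4)*x/6) + C4*cos(2^(3/4)*sqrt(3)*7^(1/4)*x/6))*exp(2^(3/4)*sqrt(3)*7^(1/4)*x/6)


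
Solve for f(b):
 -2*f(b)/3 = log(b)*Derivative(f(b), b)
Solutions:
 f(b) = C1*exp(-2*li(b)/3)


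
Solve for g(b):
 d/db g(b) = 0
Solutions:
 g(b) = C1


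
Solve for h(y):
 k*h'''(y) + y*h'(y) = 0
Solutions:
 h(y) = C1 + Integral(C2*airyai(y*(-1/k)^(1/3)) + C3*airybi(y*(-1/k)^(1/3)), y)


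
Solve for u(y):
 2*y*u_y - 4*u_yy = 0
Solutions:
 u(y) = C1 + C2*erfi(y/2)


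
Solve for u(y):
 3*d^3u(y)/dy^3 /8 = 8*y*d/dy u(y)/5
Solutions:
 u(y) = C1 + Integral(C2*airyai(4*15^(2/3)*y/15) + C3*airybi(4*15^(2/3)*y/15), y)


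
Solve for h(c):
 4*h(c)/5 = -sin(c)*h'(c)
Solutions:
 h(c) = C1*(cos(c) + 1)^(2/5)/(cos(c) - 1)^(2/5)


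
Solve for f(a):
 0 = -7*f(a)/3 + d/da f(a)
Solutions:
 f(a) = C1*exp(7*a/3)


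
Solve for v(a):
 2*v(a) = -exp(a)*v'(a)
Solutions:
 v(a) = C1*exp(2*exp(-a))


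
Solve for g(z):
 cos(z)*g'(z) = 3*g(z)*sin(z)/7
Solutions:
 g(z) = C1/cos(z)^(3/7)


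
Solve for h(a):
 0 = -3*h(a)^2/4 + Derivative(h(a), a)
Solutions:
 h(a) = -4/(C1 + 3*a)


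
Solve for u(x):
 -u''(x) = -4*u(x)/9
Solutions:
 u(x) = C1*exp(-2*x/3) + C2*exp(2*x/3)


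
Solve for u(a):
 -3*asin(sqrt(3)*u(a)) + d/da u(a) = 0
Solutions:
 Integral(1/asin(sqrt(3)*_y), (_y, u(a))) = C1 + 3*a


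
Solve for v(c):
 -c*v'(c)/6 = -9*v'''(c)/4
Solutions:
 v(c) = C1 + Integral(C2*airyai(2^(1/3)*c/3) + C3*airybi(2^(1/3)*c/3), c)


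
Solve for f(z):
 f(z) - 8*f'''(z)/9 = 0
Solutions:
 f(z) = C3*exp(3^(2/3)*z/2) + (C1*sin(3*3^(1/6)*z/4) + C2*cos(3*3^(1/6)*z/4))*exp(-3^(2/3)*z/4)


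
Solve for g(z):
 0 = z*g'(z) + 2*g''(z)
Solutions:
 g(z) = C1 + C2*erf(z/2)


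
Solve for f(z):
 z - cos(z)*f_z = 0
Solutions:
 f(z) = C1 + Integral(z/cos(z), z)


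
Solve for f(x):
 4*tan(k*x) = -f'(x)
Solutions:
 f(x) = C1 - 4*Piecewise((-log(cos(k*x))/k, Ne(k, 0)), (0, True))


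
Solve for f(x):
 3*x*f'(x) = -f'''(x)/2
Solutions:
 f(x) = C1 + Integral(C2*airyai(-6^(1/3)*x) + C3*airybi(-6^(1/3)*x), x)


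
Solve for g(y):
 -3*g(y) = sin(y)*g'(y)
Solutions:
 g(y) = C1*(cos(y) + 1)^(3/2)/(cos(y) - 1)^(3/2)


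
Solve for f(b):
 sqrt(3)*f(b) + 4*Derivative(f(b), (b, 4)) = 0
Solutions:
 f(b) = (C1*sin(3^(1/8)*b/2) + C2*cos(3^(1/8)*b/2))*exp(-3^(1/8)*b/2) + (C3*sin(3^(1/8)*b/2) + C4*cos(3^(1/8)*b/2))*exp(3^(1/8)*b/2)


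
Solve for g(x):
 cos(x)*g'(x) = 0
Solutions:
 g(x) = C1


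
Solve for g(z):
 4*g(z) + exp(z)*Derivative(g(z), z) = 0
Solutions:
 g(z) = C1*exp(4*exp(-z))


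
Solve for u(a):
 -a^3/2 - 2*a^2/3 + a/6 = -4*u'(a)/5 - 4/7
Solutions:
 u(a) = C1 + 5*a^4/32 + 5*a^3/18 - 5*a^2/48 - 5*a/7


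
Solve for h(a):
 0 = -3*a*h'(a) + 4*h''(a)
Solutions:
 h(a) = C1 + C2*erfi(sqrt(6)*a/4)


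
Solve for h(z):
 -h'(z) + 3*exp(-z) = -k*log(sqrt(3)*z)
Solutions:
 h(z) = C1 + k*z*log(z) + k*z*(-1 + log(3)/2) - 3*exp(-z)


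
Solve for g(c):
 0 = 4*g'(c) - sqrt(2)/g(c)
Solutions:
 g(c) = -sqrt(C1 + 2*sqrt(2)*c)/2
 g(c) = sqrt(C1 + 2*sqrt(2)*c)/2


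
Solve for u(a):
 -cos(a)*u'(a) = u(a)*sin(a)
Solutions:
 u(a) = C1*cos(a)


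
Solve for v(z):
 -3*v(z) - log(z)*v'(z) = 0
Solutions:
 v(z) = C1*exp(-3*li(z))


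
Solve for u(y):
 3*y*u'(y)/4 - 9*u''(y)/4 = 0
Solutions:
 u(y) = C1 + C2*erfi(sqrt(6)*y/6)


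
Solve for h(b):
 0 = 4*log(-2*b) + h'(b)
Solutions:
 h(b) = C1 - 4*b*log(-b) + 4*b*(1 - log(2))


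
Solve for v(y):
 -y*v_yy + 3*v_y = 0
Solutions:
 v(y) = C1 + C2*y^4


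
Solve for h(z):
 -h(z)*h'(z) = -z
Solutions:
 h(z) = -sqrt(C1 + z^2)
 h(z) = sqrt(C1 + z^2)


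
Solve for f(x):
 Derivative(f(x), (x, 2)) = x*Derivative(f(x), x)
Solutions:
 f(x) = C1 + C2*erfi(sqrt(2)*x/2)


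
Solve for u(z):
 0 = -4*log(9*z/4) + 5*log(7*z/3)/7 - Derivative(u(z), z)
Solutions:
 u(z) = C1 - 23*z*log(z)/7 - 61*z*log(3)/7 + 5*z*log(7)/7 + 23*z/7 + 8*z*log(2)


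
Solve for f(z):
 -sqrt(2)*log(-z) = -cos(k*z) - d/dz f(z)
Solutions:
 f(z) = C1 + sqrt(2)*z*(log(-z) - 1) - Piecewise((sin(k*z)/k, Ne(k, 0)), (z, True))


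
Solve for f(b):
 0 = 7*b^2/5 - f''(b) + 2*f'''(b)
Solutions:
 f(b) = C1 + C2*b + C3*exp(b/2) + 7*b^4/60 + 14*b^3/15 + 28*b^2/5


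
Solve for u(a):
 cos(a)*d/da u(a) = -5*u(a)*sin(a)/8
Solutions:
 u(a) = C1*cos(a)^(5/8)


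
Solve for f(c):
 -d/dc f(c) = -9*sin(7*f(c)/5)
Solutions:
 -9*c + 5*log(cos(7*f(c)/5) - 1)/14 - 5*log(cos(7*f(c)/5) + 1)/14 = C1


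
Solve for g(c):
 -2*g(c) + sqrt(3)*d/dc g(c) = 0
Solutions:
 g(c) = C1*exp(2*sqrt(3)*c/3)


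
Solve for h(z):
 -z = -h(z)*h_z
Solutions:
 h(z) = -sqrt(C1 + z^2)
 h(z) = sqrt(C1 + z^2)


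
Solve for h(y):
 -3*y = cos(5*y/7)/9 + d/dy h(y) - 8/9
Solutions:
 h(y) = C1 - 3*y^2/2 + 8*y/9 - 7*sin(5*y/7)/45


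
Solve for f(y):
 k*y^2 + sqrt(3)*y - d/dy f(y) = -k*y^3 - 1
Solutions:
 f(y) = C1 + k*y^4/4 + k*y^3/3 + sqrt(3)*y^2/2 + y


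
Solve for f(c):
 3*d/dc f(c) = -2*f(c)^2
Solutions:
 f(c) = 3/(C1 + 2*c)


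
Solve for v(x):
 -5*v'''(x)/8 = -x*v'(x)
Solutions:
 v(x) = C1 + Integral(C2*airyai(2*5^(2/3)*x/5) + C3*airybi(2*5^(2/3)*x/5), x)


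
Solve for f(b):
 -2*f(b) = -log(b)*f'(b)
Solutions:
 f(b) = C1*exp(2*li(b))


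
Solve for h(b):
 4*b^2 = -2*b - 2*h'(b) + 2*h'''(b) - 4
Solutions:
 h(b) = C1 + C2*exp(-b) + C3*exp(b) - 2*b^3/3 - b^2/2 - 6*b


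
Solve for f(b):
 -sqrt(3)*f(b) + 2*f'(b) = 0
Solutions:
 f(b) = C1*exp(sqrt(3)*b/2)


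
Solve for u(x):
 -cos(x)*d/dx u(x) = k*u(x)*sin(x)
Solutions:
 u(x) = C1*exp(k*log(cos(x)))


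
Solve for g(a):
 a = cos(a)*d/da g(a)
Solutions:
 g(a) = C1 + Integral(a/cos(a), a)


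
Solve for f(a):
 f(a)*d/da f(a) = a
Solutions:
 f(a) = -sqrt(C1 + a^2)
 f(a) = sqrt(C1 + a^2)


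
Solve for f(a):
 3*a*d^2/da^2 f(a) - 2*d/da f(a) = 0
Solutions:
 f(a) = C1 + C2*a^(5/3)


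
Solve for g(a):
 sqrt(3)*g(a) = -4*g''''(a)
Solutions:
 g(a) = (C1*sin(3^(1/8)*a/2) + C2*cos(3^(1/8)*a/2))*exp(-3^(1/8)*a/2) + (C3*sin(3^(1/8)*a/2) + C4*cos(3^(1/8)*a/2))*exp(3^(1/8)*a/2)


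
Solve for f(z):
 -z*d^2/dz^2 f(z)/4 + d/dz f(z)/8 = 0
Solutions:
 f(z) = C1 + C2*z^(3/2)


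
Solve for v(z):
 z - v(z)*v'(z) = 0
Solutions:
 v(z) = -sqrt(C1 + z^2)
 v(z) = sqrt(C1 + z^2)


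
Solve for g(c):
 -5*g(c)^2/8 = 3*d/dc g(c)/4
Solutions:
 g(c) = 6/(C1 + 5*c)


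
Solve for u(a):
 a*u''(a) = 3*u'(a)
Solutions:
 u(a) = C1 + C2*a^4


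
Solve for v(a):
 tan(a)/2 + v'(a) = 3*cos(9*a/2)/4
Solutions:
 v(a) = C1 + log(cos(a))/2 + sin(9*a/2)/6


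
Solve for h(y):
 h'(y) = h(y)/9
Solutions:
 h(y) = C1*exp(y/9)


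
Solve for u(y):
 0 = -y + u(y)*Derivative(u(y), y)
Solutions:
 u(y) = -sqrt(C1 + y^2)
 u(y) = sqrt(C1 + y^2)


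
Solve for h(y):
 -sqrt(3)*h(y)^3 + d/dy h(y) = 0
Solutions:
 h(y) = -sqrt(2)*sqrt(-1/(C1 + sqrt(3)*y))/2
 h(y) = sqrt(2)*sqrt(-1/(C1 + sqrt(3)*y))/2


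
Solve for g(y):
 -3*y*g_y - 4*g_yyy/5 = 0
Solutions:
 g(y) = C1 + Integral(C2*airyai(-30^(1/3)*y/2) + C3*airybi(-30^(1/3)*y/2), y)


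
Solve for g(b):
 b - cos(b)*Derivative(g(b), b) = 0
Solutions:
 g(b) = C1 + Integral(b/cos(b), b)


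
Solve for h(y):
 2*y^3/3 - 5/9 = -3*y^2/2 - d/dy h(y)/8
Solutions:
 h(y) = C1 - 4*y^4/3 - 4*y^3 + 40*y/9


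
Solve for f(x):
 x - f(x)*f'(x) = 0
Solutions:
 f(x) = -sqrt(C1 + x^2)
 f(x) = sqrt(C1 + x^2)


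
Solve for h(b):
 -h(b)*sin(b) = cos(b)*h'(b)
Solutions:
 h(b) = C1*cos(b)


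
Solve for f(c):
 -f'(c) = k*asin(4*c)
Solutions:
 f(c) = C1 - k*(c*asin(4*c) + sqrt(1 - 16*c^2)/4)


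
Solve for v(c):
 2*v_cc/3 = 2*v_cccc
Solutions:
 v(c) = C1 + C2*c + C3*exp(-sqrt(3)*c/3) + C4*exp(sqrt(3)*c/3)


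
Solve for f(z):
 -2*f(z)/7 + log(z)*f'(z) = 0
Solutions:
 f(z) = C1*exp(2*li(z)/7)


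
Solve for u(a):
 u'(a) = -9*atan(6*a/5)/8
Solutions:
 u(a) = C1 - 9*a*atan(6*a/5)/8 + 15*log(36*a^2 + 25)/32


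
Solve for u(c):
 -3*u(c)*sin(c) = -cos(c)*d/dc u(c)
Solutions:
 u(c) = C1/cos(c)^3


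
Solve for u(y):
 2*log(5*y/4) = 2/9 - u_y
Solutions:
 u(y) = C1 - 2*y*log(y) + y*log(16/25) + 20*y/9


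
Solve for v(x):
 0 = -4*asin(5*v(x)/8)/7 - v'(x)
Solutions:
 Integral(1/asin(5*_y/8), (_y, v(x))) = C1 - 4*x/7


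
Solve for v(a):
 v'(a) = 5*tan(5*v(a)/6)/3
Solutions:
 v(a) = -6*asin(C1*exp(25*a/18))/5 + 6*pi/5
 v(a) = 6*asin(C1*exp(25*a/18))/5


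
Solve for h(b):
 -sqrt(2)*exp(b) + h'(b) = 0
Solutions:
 h(b) = C1 + sqrt(2)*exp(b)


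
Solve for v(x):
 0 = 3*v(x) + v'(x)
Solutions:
 v(x) = C1*exp(-3*x)


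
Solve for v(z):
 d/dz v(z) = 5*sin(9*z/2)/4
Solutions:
 v(z) = C1 - 5*cos(9*z/2)/18


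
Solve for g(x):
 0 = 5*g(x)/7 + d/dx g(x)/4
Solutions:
 g(x) = C1*exp(-20*x/7)


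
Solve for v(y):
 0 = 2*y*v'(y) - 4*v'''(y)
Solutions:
 v(y) = C1 + Integral(C2*airyai(2^(2/3)*y/2) + C3*airybi(2^(2/3)*y/2), y)


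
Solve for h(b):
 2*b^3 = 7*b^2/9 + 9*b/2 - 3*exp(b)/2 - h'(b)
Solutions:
 h(b) = C1 - b^4/2 + 7*b^3/27 + 9*b^2/4 - 3*exp(b)/2


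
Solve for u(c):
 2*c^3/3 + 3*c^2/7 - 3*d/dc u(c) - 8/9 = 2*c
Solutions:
 u(c) = C1 + c^4/18 + c^3/21 - c^2/3 - 8*c/27


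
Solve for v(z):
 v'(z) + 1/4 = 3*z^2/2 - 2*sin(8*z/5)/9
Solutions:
 v(z) = C1 + z^3/2 - z/4 + 5*cos(8*z/5)/36


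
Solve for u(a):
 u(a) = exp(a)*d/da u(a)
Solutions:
 u(a) = C1*exp(-exp(-a))


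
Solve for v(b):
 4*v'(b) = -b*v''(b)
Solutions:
 v(b) = C1 + C2/b^3


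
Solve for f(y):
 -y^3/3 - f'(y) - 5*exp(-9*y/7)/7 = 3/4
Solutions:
 f(y) = C1 - y^4/12 - 3*y/4 + 5*exp(-9*y/7)/9


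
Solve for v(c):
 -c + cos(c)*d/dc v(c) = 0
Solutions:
 v(c) = C1 + Integral(c/cos(c), c)


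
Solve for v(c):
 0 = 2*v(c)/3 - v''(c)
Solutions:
 v(c) = C1*exp(-sqrt(6)*c/3) + C2*exp(sqrt(6)*c/3)


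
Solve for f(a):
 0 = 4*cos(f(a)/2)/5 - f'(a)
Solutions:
 -4*a/5 - log(sin(f(a)/2) - 1) + log(sin(f(a)/2) + 1) = C1


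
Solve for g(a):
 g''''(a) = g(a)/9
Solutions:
 g(a) = C1*exp(-sqrt(3)*a/3) + C2*exp(sqrt(3)*a/3) + C3*sin(sqrt(3)*a/3) + C4*cos(sqrt(3)*a/3)


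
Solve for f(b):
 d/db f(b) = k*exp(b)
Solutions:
 f(b) = C1 + k*exp(b)


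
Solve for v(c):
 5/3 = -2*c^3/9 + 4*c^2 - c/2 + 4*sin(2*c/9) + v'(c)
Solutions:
 v(c) = C1 + c^4/18 - 4*c^3/3 + c^2/4 + 5*c/3 + 18*cos(2*c/9)


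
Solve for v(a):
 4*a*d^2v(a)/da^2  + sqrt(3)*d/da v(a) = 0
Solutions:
 v(a) = C1 + C2*a^(1 - sqrt(3)/4)


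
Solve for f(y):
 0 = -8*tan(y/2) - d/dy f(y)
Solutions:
 f(y) = C1 + 16*log(cos(y/2))


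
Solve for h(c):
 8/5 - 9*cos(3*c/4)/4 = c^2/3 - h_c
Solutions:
 h(c) = C1 + c^3/9 - 8*c/5 + 3*sin(3*c/4)


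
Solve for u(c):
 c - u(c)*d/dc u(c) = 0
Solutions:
 u(c) = -sqrt(C1 + c^2)
 u(c) = sqrt(C1 + c^2)


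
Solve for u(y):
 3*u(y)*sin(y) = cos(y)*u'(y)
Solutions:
 u(y) = C1/cos(y)^3


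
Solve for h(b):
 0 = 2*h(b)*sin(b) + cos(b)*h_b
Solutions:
 h(b) = C1*cos(b)^2


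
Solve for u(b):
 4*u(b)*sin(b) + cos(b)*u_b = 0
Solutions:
 u(b) = C1*cos(b)^4


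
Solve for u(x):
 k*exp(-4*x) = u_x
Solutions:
 u(x) = C1 - k*exp(-4*x)/4


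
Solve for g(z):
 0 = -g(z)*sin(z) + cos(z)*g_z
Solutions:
 g(z) = C1/cos(z)


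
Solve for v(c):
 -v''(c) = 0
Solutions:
 v(c) = C1 + C2*c


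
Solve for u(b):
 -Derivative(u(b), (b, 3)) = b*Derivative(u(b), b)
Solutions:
 u(b) = C1 + Integral(C2*airyai(-b) + C3*airybi(-b), b)


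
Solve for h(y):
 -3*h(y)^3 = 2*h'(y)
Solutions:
 h(y) = -sqrt(-1/(C1 - 3*y))
 h(y) = sqrt(-1/(C1 - 3*y))


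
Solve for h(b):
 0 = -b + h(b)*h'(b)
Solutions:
 h(b) = -sqrt(C1 + b^2)
 h(b) = sqrt(C1 + b^2)


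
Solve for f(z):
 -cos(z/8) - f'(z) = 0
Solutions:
 f(z) = C1 - 8*sin(z/8)


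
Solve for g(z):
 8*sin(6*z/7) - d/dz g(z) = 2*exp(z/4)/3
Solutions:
 g(z) = C1 - 8*exp(z/4)/3 - 28*cos(6*z/7)/3


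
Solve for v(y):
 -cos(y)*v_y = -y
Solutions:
 v(y) = C1 + Integral(y/cos(y), y)


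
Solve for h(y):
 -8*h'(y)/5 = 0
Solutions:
 h(y) = C1


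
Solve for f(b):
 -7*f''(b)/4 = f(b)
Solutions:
 f(b) = C1*sin(2*sqrt(7)*b/7) + C2*cos(2*sqrt(7)*b/7)


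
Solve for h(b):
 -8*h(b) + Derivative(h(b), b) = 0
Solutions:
 h(b) = C1*exp(8*b)


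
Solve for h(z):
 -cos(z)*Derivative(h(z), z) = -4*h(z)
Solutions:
 h(z) = C1*(sin(z)^2 + 2*sin(z) + 1)/(sin(z)^2 - 2*sin(z) + 1)


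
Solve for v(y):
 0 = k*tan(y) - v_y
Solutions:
 v(y) = C1 - k*log(cos(y))


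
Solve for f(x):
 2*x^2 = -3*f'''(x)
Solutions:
 f(x) = C1 + C2*x + C3*x^2 - x^5/90


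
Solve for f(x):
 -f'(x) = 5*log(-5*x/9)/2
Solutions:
 f(x) = C1 - 5*x*log(-x)/2 + x*(-5*log(5)/2 + 5/2 + 5*log(3))


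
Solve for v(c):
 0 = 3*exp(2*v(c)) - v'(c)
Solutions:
 v(c) = log(-sqrt(-1/(C1 + 3*c))) - log(2)/2
 v(c) = log(-1/(C1 + 3*c))/2 - log(2)/2


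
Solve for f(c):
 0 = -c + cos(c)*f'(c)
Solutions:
 f(c) = C1 + Integral(c/cos(c), c)


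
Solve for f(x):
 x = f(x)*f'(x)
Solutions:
 f(x) = -sqrt(C1 + x^2)
 f(x) = sqrt(C1 + x^2)


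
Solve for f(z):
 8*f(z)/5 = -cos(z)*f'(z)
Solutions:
 f(z) = C1*(sin(z) - 1)^(4/5)/(sin(z) + 1)^(4/5)


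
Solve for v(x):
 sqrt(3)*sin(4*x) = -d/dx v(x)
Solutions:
 v(x) = C1 + sqrt(3)*cos(4*x)/4


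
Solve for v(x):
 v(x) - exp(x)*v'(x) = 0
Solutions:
 v(x) = C1*exp(-exp(-x))


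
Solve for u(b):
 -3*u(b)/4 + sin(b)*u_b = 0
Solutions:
 u(b) = C1*(cos(b) - 1)^(3/8)/(cos(b) + 1)^(3/8)


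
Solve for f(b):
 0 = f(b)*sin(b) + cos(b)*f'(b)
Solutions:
 f(b) = C1*cos(b)


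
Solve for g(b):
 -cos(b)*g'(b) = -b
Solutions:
 g(b) = C1 + Integral(b/cos(b), b)


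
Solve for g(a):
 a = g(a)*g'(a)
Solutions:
 g(a) = -sqrt(C1 + a^2)
 g(a) = sqrt(C1 + a^2)


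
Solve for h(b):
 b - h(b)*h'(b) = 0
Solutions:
 h(b) = -sqrt(C1 + b^2)
 h(b) = sqrt(C1 + b^2)


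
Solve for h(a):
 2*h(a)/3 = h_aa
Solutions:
 h(a) = C1*exp(-sqrt(6)*a/3) + C2*exp(sqrt(6)*a/3)


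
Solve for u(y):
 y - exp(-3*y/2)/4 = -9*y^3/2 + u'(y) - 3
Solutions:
 u(y) = C1 + 9*y^4/8 + y^2/2 + 3*y + exp(-3*y/2)/6


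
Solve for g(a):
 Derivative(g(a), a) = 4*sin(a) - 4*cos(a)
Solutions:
 g(a) = C1 - 4*sqrt(2)*sin(a + pi/4)


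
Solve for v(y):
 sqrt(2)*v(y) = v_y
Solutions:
 v(y) = C1*exp(sqrt(2)*y)


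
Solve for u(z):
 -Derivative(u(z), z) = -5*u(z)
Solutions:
 u(z) = C1*exp(5*z)


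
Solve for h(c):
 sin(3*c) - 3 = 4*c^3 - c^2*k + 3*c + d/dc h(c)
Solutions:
 h(c) = C1 - c^4 + c^3*k/3 - 3*c^2/2 - 3*c - cos(3*c)/3


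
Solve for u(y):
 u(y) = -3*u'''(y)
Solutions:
 u(y) = C3*exp(-3^(2/3)*y/3) + (C1*sin(3^(1/6)*y/2) + C2*cos(3^(1/6)*y/2))*exp(3^(2/3)*y/6)


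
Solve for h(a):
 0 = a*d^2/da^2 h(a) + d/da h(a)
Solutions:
 h(a) = C1 + C2*log(a)


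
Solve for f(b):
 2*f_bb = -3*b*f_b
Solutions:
 f(b) = C1 + C2*erf(sqrt(3)*b/2)


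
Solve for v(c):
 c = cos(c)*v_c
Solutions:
 v(c) = C1 + Integral(c/cos(c), c)


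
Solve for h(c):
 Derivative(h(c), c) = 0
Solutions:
 h(c) = C1


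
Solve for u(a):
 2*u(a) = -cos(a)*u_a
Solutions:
 u(a) = C1*(sin(a) - 1)/(sin(a) + 1)


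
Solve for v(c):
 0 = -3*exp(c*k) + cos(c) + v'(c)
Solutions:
 v(c) = C1 - sin(c) + 3*exp(c*k)/k


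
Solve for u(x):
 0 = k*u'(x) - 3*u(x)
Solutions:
 u(x) = C1*exp(3*x/k)


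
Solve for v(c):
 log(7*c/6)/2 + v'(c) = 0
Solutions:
 v(c) = C1 - c*log(c)/2 - c*log(7)/2 + c/2 + c*log(6)/2


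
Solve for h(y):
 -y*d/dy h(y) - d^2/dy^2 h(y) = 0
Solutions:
 h(y) = C1 + C2*erf(sqrt(2)*y/2)


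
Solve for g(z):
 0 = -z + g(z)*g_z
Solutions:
 g(z) = -sqrt(C1 + z^2)
 g(z) = sqrt(C1 + z^2)


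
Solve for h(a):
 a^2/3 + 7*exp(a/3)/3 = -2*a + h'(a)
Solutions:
 h(a) = C1 + a^3/9 + a^2 + 7*exp(a/3)


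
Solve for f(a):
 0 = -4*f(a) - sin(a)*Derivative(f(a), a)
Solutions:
 f(a) = C1*(cos(a)^2 + 2*cos(a) + 1)/(cos(a)^2 - 2*cos(a) + 1)


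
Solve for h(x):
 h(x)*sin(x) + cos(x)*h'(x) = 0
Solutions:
 h(x) = C1*cos(x)


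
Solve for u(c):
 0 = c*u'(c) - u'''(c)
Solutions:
 u(c) = C1 + Integral(C2*airyai(c) + C3*airybi(c), c)


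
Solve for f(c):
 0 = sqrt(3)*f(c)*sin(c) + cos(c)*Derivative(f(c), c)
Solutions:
 f(c) = C1*cos(c)^(sqrt(3))


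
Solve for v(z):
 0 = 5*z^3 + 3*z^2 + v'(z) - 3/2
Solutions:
 v(z) = C1 - 5*z^4/4 - z^3 + 3*z/2


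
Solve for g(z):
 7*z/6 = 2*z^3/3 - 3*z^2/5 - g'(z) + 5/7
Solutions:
 g(z) = C1 + z^4/6 - z^3/5 - 7*z^2/12 + 5*z/7


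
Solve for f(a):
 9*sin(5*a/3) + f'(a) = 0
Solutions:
 f(a) = C1 + 27*cos(5*a/3)/5


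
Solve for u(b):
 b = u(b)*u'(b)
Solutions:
 u(b) = -sqrt(C1 + b^2)
 u(b) = sqrt(C1 + b^2)


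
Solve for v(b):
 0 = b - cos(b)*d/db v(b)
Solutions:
 v(b) = C1 + Integral(b/cos(b), b)


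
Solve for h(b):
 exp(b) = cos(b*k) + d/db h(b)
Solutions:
 h(b) = C1 + exp(b) - sin(b*k)/k


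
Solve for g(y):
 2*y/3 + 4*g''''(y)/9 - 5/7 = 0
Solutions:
 g(y) = C1 + C2*y + C3*y^2 + C4*y^3 - y^5/80 + 15*y^4/224


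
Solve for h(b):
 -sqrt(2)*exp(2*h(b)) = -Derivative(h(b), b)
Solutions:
 h(b) = log(-sqrt(-1/(C1 + sqrt(2)*b))) - log(2)/2
 h(b) = log(-1/(C1 + sqrt(2)*b))/2 - log(2)/2


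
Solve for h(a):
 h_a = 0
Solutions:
 h(a) = C1


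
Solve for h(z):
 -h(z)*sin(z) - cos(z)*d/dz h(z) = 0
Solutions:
 h(z) = C1*cos(z)


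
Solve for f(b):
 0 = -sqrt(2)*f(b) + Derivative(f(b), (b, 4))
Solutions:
 f(b) = C1*exp(-2^(1/8)*b) + C2*exp(2^(1/8)*b) + C3*sin(2^(1/8)*b) + C4*cos(2^(1/8)*b)


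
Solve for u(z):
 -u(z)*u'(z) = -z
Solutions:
 u(z) = -sqrt(C1 + z^2)
 u(z) = sqrt(C1 + z^2)


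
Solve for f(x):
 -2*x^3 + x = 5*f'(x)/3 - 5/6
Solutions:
 f(x) = C1 - 3*x^4/10 + 3*x^2/10 + x/2


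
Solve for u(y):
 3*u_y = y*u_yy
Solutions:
 u(y) = C1 + C2*y^4


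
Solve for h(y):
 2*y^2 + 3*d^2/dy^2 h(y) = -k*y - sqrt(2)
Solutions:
 h(y) = C1 + C2*y - k*y^3/18 - y^4/18 - sqrt(2)*y^2/6


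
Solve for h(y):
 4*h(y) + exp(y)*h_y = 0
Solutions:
 h(y) = C1*exp(4*exp(-y))


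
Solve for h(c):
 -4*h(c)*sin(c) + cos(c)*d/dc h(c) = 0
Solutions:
 h(c) = C1/cos(c)^4


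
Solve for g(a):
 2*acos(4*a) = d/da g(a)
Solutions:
 g(a) = C1 + 2*a*acos(4*a) - sqrt(1 - 16*a^2)/2


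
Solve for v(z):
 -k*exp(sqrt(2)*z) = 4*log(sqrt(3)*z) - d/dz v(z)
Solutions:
 v(z) = C1 + sqrt(2)*k*exp(sqrt(2)*z)/2 + 4*z*log(z) + 2*z*(-2 + log(3))


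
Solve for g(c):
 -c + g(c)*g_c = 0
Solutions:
 g(c) = -sqrt(C1 + c^2)
 g(c) = sqrt(C1 + c^2)


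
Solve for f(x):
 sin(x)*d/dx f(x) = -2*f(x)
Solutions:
 f(x) = C1*(cos(x) + 1)/(cos(x) - 1)


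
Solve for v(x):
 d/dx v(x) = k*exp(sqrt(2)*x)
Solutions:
 v(x) = C1 + sqrt(2)*k*exp(sqrt(2)*x)/2


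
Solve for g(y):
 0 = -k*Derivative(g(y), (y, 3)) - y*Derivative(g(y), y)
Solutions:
 g(y) = C1 + Integral(C2*airyai(y*(-1/k)^(1/3)) + C3*airybi(y*(-1/k)^(1/3)), y)


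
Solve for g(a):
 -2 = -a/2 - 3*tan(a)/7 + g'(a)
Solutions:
 g(a) = C1 + a^2/4 - 2*a - 3*log(cos(a))/7


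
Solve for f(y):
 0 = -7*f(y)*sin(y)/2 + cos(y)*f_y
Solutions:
 f(y) = C1/cos(y)^(7/2)


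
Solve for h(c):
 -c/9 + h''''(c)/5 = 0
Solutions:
 h(c) = C1 + C2*c + C3*c^2 + C4*c^3 + c^5/216


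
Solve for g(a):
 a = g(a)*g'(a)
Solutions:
 g(a) = -sqrt(C1 + a^2)
 g(a) = sqrt(C1 + a^2)


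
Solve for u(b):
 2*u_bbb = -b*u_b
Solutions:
 u(b) = C1 + Integral(C2*airyai(-2^(2/3)*b/2) + C3*airybi(-2^(2/3)*b/2), b)


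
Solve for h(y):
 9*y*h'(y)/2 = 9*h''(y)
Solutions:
 h(y) = C1 + C2*erfi(y/2)


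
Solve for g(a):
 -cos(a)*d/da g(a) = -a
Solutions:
 g(a) = C1 + Integral(a/cos(a), a)


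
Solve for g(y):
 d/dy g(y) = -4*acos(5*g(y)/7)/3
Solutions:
 Integral(1/acos(5*_y/7), (_y, g(y))) = C1 - 4*y/3


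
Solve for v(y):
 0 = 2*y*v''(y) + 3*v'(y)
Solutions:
 v(y) = C1 + C2/sqrt(y)


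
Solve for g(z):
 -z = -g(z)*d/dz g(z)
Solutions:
 g(z) = -sqrt(C1 + z^2)
 g(z) = sqrt(C1 + z^2)


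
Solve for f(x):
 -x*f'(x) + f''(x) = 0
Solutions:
 f(x) = C1 + C2*erfi(sqrt(2)*x/2)


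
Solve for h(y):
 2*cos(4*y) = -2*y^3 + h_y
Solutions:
 h(y) = C1 + y^4/2 + sin(4*y)/2


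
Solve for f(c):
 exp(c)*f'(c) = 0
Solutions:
 f(c) = C1


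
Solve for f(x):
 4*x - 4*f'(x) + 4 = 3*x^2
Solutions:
 f(x) = C1 - x^3/4 + x^2/2 + x


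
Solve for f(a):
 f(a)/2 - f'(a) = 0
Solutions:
 f(a) = C1*exp(a/2)


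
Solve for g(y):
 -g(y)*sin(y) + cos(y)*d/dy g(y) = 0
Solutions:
 g(y) = C1/cos(y)


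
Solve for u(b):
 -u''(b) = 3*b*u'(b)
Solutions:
 u(b) = C1 + C2*erf(sqrt(6)*b/2)


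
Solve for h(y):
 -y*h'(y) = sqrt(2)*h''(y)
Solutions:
 h(y) = C1 + C2*erf(2^(1/4)*y/2)


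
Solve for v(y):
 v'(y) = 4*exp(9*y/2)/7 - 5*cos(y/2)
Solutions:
 v(y) = C1 + 8*exp(9*y/2)/63 - 10*sin(y/2)


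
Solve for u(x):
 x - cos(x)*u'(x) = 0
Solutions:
 u(x) = C1 + Integral(x/cos(x), x)


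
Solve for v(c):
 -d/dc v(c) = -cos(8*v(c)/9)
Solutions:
 -c - 9*log(sin(8*v(c)/9) - 1)/16 + 9*log(sin(8*v(c)/9) + 1)/16 = C1


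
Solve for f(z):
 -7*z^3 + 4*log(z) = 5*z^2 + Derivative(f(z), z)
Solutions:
 f(z) = C1 - 7*z^4/4 - 5*z^3/3 + 4*z*log(z) - 4*z


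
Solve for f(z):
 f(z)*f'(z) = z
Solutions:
 f(z) = -sqrt(C1 + z^2)
 f(z) = sqrt(C1 + z^2)


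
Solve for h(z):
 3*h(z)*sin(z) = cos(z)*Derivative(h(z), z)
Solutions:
 h(z) = C1/cos(z)^3


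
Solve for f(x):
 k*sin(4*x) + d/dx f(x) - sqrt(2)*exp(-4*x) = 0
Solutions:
 f(x) = C1 + k*cos(4*x)/4 - sqrt(2)*exp(-4*x)/4


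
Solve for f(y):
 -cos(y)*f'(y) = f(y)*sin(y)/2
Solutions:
 f(y) = C1*sqrt(cos(y))


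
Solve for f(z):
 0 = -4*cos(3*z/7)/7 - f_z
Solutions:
 f(z) = C1 - 4*sin(3*z/7)/3


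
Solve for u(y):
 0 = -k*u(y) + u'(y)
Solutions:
 u(y) = C1*exp(k*y)


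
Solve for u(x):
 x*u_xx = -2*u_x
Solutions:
 u(x) = C1 + C2/x


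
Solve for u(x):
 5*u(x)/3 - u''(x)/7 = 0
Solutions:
 u(x) = C1*exp(-sqrt(105)*x/3) + C2*exp(sqrt(105)*x/3)


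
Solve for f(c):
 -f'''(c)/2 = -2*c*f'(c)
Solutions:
 f(c) = C1 + Integral(C2*airyai(2^(2/3)*c) + C3*airybi(2^(2/3)*c), c)


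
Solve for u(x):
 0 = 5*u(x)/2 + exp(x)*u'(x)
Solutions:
 u(x) = C1*exp(5*exp(-x)/2)


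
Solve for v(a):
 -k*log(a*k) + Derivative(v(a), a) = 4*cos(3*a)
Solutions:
 v(a) = C1 + a*k*(log(a*k) - 1) + 4*sin(3*a)/3


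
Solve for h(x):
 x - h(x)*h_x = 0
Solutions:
 h(x) = -sqrt(C1 + x^2)
 h(x) = sqrt(C1 + x^2)


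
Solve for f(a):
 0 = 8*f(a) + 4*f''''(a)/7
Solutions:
 f(a) = (C1*sin(2^(3/4)*7^(1/4)*a/2) + C2*cos(2^(3/4)*7^(1/4)*a/2))*exp(-2^(3/4)*7^(1/4)*a/2) + (C3*sin(2^(3/4)*7^(1/4)*a/2) + C4*cos(2^(3/4)*7^(1/4)*a/2))*exp(2^(3/4)*7^(1/4)*a/2)


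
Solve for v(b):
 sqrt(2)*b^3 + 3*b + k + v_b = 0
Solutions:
 v(b) = C1 - sqrt(2)*b^4/4 - 3*b^2/2 - b*k


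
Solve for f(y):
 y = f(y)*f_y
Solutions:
 f(y) = -sqrt(C1 + y^2)
 f(y) = sqrt(C1 + y^2)


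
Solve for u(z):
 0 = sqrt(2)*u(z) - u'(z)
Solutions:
 u(z) = C1*exp(sqrt(2)*z)


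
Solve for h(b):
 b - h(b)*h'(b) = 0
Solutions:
 h(b) = -sqrt(C1 + b^2)
 h(b) = sqrt(C1 + b^2)


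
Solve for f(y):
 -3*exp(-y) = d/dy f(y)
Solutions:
 f(y) = C1 + 3*exp(-y)


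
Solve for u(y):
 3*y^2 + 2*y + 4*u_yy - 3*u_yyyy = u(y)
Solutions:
 u(y) = C1*exp(-y) + C2*exp(y) + C3*exp(-sqrt(3)*y/3) + C4*exp(sqrt(3)*y/3) + 3*y^2 + 2*y + 24


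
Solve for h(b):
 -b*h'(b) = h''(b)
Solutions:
 h(b) = C1 + C2*erf(sqrt(2)*b/2)


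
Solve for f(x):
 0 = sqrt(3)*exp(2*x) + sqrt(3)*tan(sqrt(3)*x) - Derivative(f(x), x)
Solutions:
 f(x) = C1 + sqrt(3)*exp(2*x)/2 - log(cos(sqrt(3)*x))


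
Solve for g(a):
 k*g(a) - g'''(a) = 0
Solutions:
 g(a) = C1*exp(a*k^(1/3)) + C2*exp(a*k^(1/3)*(-1 + sqrt(3)*I)/2) + C3*exp(-a*k^(1/3)*(1 + sqrt(3)*I)/2)


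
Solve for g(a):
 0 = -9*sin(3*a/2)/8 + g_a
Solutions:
 g(a) = C1 - 3*cos(3*a/2)/4


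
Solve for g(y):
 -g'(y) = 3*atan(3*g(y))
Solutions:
 Integral(1/atan(3*_y), (_y, g(y))) = C1 - 3*y


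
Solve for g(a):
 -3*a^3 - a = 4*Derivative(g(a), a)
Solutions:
 g(a) = C1 - 3*a^4/16 - a^2/8
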